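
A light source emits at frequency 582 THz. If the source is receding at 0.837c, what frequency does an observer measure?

β = v/c = 0.837
(1-β)/(1+β) = 0.163/1.837 = 0.08873
Doppler factor = √(0.08873) = 0.2979
f_obs = 582 × 0.2979 = 173.4 THz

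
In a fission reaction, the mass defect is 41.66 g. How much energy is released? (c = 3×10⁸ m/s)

Convert mass defect: Δm = 41.66 g = 0.04166 kg
E = Δm·c² = 0.04166 × (3×10⁸)²
= 0.04166 × 9×10¹⁶ = 3.749×10¹⁵ J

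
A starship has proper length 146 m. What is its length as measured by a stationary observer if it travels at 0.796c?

Proper length L₀ = 146 m
γ = 1/√(1 - 0.796²) = 1.6521
L = L₀/γ = 146/1.6521 = 88.37 m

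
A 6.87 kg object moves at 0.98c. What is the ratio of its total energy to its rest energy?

E = γmc², E₀ = mc²
E/E₀ = γ = 1/√(1 - 0.98²) = 5.025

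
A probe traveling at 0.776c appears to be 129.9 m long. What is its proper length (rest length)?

Contracted length L = 129.9 m
γ = 1/√(1 - 0.776²) = 1.5855
L₀ = γL = 1.5855 × 129.9 = 206.0 m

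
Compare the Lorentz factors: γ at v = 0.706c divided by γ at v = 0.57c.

γ₁ = 1/√(1 - 0.706²) = 1.412
γ₂ = 1/√(1 - 0.57²) = 1.217
γ₁/γ₂ = 1.412/1.217 = 1.160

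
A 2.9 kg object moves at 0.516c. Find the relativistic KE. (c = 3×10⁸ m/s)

γ = 1/√(1 - 0.516²) = 1.16742
γ - 1 = 0.16742
KE = (γ-1)mc² = 0.16742 × 2.9 × (3×10⁸)² = 4.370×10¹⁶ J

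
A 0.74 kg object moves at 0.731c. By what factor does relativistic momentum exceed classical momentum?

p_rel = γmv, p_class = mv
Ratio = γ = 1/√(1 - 0.731²) = 1.465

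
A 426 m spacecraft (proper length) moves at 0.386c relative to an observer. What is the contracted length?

Proper length L₀ = 426 m
γ = 1/√(1 - 0.386²) = 1.084
L = L₀/γ = 426/1.084 = 393.0 m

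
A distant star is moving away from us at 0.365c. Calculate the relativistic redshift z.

β = 0.365
(1+β)/(1-β) = 1.365/0.635 = 2.1496
√(2.1496) = 1.4662
z = 1.4662 - 1 = 0.4662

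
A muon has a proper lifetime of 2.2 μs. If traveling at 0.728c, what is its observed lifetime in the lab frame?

Proper lifetime τ₀ = 2.2 μs
γ = 1/√(1 - 0.728²) = 1.4586
τ = γτ₀ = 1.4586 × 2.2 μs = 3.209 μs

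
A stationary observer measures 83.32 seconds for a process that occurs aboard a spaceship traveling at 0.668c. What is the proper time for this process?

Dilated time Δt = 83.32 seconds
γ = 1/√(1 - 0.668²) = 1.3438
Δt₀ = Δt/γ = 83.32/1.3438 = 62.00 seconds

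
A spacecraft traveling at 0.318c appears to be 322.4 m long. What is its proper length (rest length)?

Contracted length L = 322.4 m
γ = 1/√(1 - 0.318²) = 1.055
L₀ = γL = 1.055 × 322.4 = 340.1 m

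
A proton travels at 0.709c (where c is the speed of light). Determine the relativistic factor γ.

v/c = 0.709, so (v/c)² = 0.502681
1 - (v/c)² = 0.497319
γ = 1/√(0.497319) = 1.418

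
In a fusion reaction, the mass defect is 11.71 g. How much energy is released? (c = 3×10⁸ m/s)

Convert mass defect: Δm = 11.71 g = 0.01171 kg
E = Δm·c² = 0.01171 × (3×10⁸)²
= 0.01171 × 9×10¹⁶ = 1.054×10¹⁵ J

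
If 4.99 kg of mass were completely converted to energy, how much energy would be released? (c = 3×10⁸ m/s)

Using E = mc²:
c² = (3×10⁸)² = 9×10¹⁶ m²/s²
E = 4.99 × 9×10¹⁶ = 4.491×10¹⁷ J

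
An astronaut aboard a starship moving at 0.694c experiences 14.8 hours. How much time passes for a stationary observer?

Proper time Δt₀ = 14.8 hours
γ = 1/√(1 - 0.694²) = 1.389
Δt = γΔt₀ = 1.389 × 14.8 = 20.56 hours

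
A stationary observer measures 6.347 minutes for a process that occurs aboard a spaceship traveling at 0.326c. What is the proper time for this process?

Dilated time Δt = 6.347 minutes
γ = 1/√(1 - 0.326²) = 1.0578
Δt₀ = Δt/γ = 6.347/1.0578 = 6.000 minutes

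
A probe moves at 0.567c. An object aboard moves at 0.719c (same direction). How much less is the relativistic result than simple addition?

Classical: u' + v = 0.719 + 0.567 = 1.286c
Relativistic: u = (0.719 + 0.567)/(1 + 0.407673) = 1.286/1.407673 = 0.9136c
Difference: 1.286 - 0.9136 = 0.3724c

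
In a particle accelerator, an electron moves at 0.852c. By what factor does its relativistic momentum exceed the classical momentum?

p_rel = γmv, p_class = mv
Ratio = γ = 1/√(1 - 0.852²)
= 1/√(0.274096) = 1.910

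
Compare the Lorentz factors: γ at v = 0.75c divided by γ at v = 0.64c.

γ₁ = 1/√(1 - 0.75²) = 1.512
γ₂ = 1/√(1 - 0.64²) = 1.301
γ₁/γ₂ = 1.512/1.301 = 1.162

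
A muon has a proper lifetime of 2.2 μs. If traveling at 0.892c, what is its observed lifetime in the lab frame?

Proper lifetime τ₀ = 2.2 μs
γ = 1/√(1 - 0.892²) = 2.2122
τ = γτ₀ = 2.2122 × 2.2 μs = 4.867 μs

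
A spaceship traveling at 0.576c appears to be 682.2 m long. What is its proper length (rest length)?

Contracted length L = 682.2 m
γ = 1/√(1 - 0.576²) = 1.2233
L₀ = γL = 1.2233 × 682.2 = 834.5 m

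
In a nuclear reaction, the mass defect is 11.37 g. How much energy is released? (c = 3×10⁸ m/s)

Convert mass defect: Δm = 11.37 g = 0.01137 kg
E = Δm·c² = 0.01137 × (3×10⁸)²
= 0.01137 × 9×10¹⁶ = 1.023×10¹⁵ J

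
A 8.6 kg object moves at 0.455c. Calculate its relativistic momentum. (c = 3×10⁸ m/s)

γ = 1/√(1 - 0.455²) = 1.123
v = 0.455 × 3×10⁸ = 1.365×10⁸ m/s
p = γmv = 1.123 × 8.6 × 1.365×10⁸ = 1.318×10⁹ kg·m/s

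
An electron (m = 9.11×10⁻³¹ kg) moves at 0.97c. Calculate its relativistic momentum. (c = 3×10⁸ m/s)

γ = 1/√(1 - 0.97²) = 4.113
v = 0.97 × 3×10⁸ = 2.910×10⁸ m/s
p = γmv = 4.113 × 9.11×10⁻³¹ × 2.910×10⁸ = 1.090×10⁻²¹ kg·m/s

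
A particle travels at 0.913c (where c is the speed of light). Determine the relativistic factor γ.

v/c = 0.913, so (v/c)² = 0.833569
1 - (v/c)² = 0.166431
γ = 1/√(0.166431) = 2.451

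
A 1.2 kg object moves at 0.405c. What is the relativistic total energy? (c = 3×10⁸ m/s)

γ = 1/√(1 - 0.405²) = 1.0937
mc² = 1.2 × (3×10⁸)² = 1.080×10¹⁷ J
E = γmc² = 1.0937 × 1.080×10¹⁷ = 1.181×10¹⁷ J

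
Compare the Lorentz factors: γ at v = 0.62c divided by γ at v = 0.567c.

γ₁ = 1/√(1 - 0.62²) = 1.275
γ₂ = 1/√(1 - 0.567²) = 1.214
γ₁/γ₂ = 1.275/1.214 = 1.050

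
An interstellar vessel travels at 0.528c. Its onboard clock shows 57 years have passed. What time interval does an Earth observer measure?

Proper time Δt₀ = 57 years
γ = 1/√(1 - 0.528²) = 1.1775
Δt = γΔt₀ = 1.1775 × 57 = 67.12 years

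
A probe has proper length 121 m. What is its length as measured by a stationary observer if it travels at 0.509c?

Proper length L₀ = 121 m
γ = 1/√(1 - 0.509²) = 1.16176
L = L₀/γ = 121/1.16176 = 104.2 m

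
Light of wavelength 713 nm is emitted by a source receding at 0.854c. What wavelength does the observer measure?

β = 0.854
Wavelength Doppler factor = √(1.854/0.146) = √(12.70) = 3.564
λ_obs = 713 × 3.564 = 2541 nm (redshift)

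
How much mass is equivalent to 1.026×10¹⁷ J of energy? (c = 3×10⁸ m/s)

From E = mc², we get m = E/c²
c² = (3×10⁸)² = 9×10¹⁶ m²/s²
m = 1.026×10¹⁷ / 9×10¹⁶ = 1.140 kg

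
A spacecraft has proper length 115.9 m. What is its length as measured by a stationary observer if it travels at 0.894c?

Proper length L₀ = 115.9 m
γ = 1/√(1 - 0.894²) = 2.232
L = L₀/γ = 115.9/2.232 = 51.93 m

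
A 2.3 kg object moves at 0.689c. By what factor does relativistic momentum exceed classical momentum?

p_rel = γmv, p_class = mv
Ratio = γ = 1/√(1 - 0.689²) = 1.380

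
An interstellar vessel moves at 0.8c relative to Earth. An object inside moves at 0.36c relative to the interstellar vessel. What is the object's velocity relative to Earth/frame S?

u = (u' + v)/(1 + u'v/c²)
Numerator: 0.36 + 0.8 = 1.16
Denominator: 1 + 0.288 = 1.288
u = 1.16/1.288 = 0.9006c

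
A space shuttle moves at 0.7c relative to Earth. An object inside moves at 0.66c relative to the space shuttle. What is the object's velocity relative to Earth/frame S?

u = (u' + v)/(1 + u'v/c²)
Numerator: 0.66 + 0.7 = 1.36
Denominator: 1 + 0.462 = 1.462
u = 1.36/1.462 = 0.9302c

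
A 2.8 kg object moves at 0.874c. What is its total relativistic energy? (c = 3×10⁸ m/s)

γ = 1/√(1 - 0.874²) = 2.058
mc² = 2.8 × (3×10⁸)² = 2.520×10¹⁷ J
E = γmc² = 2.058 × 2.520×10¹⁷ = 5.186×10¹⁷ J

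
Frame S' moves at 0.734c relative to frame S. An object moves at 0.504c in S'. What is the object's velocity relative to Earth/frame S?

u = (u' + v)/(1 + u'v/c²)
Numerator: 0.504 + 0.734 = 1.238
Denominator: 1 + 0.369936 = 1.369936
u = 1.238/1.369936 = 0.9037c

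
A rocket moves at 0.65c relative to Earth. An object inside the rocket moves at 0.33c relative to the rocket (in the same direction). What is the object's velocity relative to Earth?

u = (u' + v)/(1 + u'v/c²)
Numerator: 0.33 + 0.65 = 0.98
Denominator: 1 + 0.2145 = 1.2145
u = 0.98/1.2145 = 0.8069c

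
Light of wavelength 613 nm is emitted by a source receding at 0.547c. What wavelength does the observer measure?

β = 0.547
Wavelength Doppler factor = √(1.547/0.453) = √(3.415) = 1.848
λ_obs = 613 × 1.848 = 1133 nm (redshift)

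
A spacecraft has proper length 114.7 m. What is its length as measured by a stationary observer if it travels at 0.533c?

Proper length L₀ = 114.7 m
γ = 1/√(1 - 0.533²) = 1.1819
L = L₀/γ = 114.7/1.1819 = 97.05 m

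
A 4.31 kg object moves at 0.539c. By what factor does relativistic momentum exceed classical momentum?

p_rel = γmv, p_class = mv
Ratio = γ = 1/√(1 - 0.539²) = 1.187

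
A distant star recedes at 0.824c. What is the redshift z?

β = 0.824
(1+β)/(1-β) = 1.824/0.176 = 10.36
√(10.36) = 3.219
z = 3.219 - 1 = 2.219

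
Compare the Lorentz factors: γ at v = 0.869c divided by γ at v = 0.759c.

γ₁ = 1/√(1 - 0.869²) = 2.021
γ₂ = 1/√(1 - 0.759²) = 1.536
γ₁/γ₂ = 2.021/1.536 = 1.316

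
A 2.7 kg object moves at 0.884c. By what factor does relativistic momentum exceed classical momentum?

p_rel = γmv, p_class = mv
Ratio = γ = 1/√(1 - 0.884²) = 2.139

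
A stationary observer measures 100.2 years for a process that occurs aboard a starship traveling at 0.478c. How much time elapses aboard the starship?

Dilated time Δt = 100.2 years
γ = 1/√(1 - 0.478²) = 1.1385
Δt₀ = Δt/γ = 100.2/1.1385 = 88.01 years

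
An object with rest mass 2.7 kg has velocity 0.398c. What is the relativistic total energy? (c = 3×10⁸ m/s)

γ = 1/√(1 - 0.398²) = 1.090
mc² = 2.7 × (3×10⁸)² = 2.430×10¹⁷ J
E = γmc² = 1.090 × 2.430×10¹⁷ = 2.649×10¹⁷ J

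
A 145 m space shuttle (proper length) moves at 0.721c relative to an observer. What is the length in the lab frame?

Proper length L₀ = 145 m
γ = 1/√(1 - 0.721²) = 1.443
L = L₀/γ = 145/1.443 = 100.5 m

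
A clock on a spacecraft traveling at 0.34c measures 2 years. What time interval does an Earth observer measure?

Proper time Δt₀ = 2 years
γ = 1/√(1 - 0.34²) = 1.0633
Δt = γΔt₀ = 1.0633 × 2 = 2.127 years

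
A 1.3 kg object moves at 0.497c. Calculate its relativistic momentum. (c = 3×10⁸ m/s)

γ = 1/√(1 - 0.497²) = 1.1524
v = 0.497 × 3×10⁸ = 1.491×10⁸ m/s
p = γmv = 1.1524 × 1.3 × 1.491×10⁸ = 2.234×10⁸ kg·m/s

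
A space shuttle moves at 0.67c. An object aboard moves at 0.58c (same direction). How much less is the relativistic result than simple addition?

Classical: u' + v = 0.58 + 0.67 = 1.25c
Relativistic: u = (0.58 + 0.67)/(1 + 0.3886) = 1.25/1.3886 = 0.9002c
Difference: 1.25 - 0.9002 = 0.3498c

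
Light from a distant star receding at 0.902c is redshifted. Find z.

β = 0.902
(1+β)/(1-β) = 1.902/0.098 = 19.408
√(19.408) = 4.405
z = 4.405 - 1 = 3.405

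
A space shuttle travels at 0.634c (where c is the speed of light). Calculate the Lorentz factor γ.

v/c = 0.634, so (v/c)² = 0.401956
1 - (v/c)² = 0.598044
γ = 1/√(0.598044) = 1.293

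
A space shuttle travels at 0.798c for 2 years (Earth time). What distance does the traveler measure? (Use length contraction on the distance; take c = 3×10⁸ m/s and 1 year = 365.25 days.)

Earth distance: d = v × t = 0.798c × 2 yr = 1.5110×10¹⁶ m
γ = 1.6593
d' = d/γ = 1.5110×10¹⁶/1.6593 = 9.106×10¹⁵ m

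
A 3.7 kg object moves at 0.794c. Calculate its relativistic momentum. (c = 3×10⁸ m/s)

γ = 1/√(1 - 0.794²) = 1.645
v = 0.794 × 3×10⁸ = 2.382×10⁸ m/s
p = γmv = 1.645 × 3.7 × 2.382×10⁸ = 1.450×10⁹ kg·m/s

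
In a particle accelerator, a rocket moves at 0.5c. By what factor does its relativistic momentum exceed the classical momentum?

p_rel = γmv, p_class = mv
Ratio = γ = 1/√(1 - 0.5²)
= 1/√(0.75) = 1.155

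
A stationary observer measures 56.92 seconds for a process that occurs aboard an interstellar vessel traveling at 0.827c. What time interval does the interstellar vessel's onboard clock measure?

Dilated time Δt = 56.92 seconds
γ = 1/√(1 - 0.827²) = 1.779
Δt₀ = Δt/γ = 56.92/1.779 = 32.00 seconds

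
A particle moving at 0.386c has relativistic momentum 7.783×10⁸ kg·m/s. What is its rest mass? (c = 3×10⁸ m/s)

γ = 1/√(1 - 0.386²) = 1.084
v = 0.386 × 3×10⁸ = 1.158×10⁸ m/s
m = p/(γv) = 7.783×10⁸/(1.084 × 1.158×10⁸) = 6.200 kg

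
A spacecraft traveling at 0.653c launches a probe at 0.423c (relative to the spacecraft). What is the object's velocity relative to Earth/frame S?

u = (u' + v)/(1 + u'v/c²)
Numerator: 0.423 + 0.653 = 1.076
Denominator: 1 + 0.276219 = 1.276219
u = 1.076/1.276219 = 0.8431c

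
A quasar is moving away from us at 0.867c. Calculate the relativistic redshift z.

β = 0.867
(1+β)/(1-β) = 1.867/0.133 = 14.04
√(14.04) = 3.747
z = 3.747 - 1 = 2.747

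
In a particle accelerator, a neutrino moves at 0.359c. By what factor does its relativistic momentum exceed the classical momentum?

p_rel = γmv, p_class = mv
Ratio = γ = 1/√(1 - 0.359²)
= 1/√(0.871119) = 1.071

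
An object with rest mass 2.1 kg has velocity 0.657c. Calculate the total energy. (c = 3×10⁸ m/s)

γ = 1/√(1 - 0.657²) = 1.3265
mc² = 2.1 × (3×10⁸)² = 1.890×10¹⁷ J
E = γmc² = 1.3265 × 1.890×10¹⁷ = 2.507×10¹⁷ J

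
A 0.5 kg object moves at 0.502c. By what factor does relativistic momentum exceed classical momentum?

p_rel = γmv, p_class = mv
Ratio = γ = 1/√(1 - 0.502²) = 1.156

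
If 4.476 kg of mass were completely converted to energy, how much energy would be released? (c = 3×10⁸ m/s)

Using E = mc²:
c² = (3×10⁸)² = 9×10¹⁶ m²/s²
E = 4.476 × 9×10¹⁶ = 4.028×10¹⁷ J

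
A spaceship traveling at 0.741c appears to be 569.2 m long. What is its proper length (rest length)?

Contracted length L = 569.2 m
γ = 1/√(1 - 0.741²) = 1.48919
L₀ = γL = 1.48919 × 569.2 = 847.6 m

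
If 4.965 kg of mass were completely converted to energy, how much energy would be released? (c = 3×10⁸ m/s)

Using E = mc²:
c² = (3×10⁸)² = 9×10¹⁶ m²/s²
E = 4.965 × 9×10¹⁶ = 4.469×10¹⁷ J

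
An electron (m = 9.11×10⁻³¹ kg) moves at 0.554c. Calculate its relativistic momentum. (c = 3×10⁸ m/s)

γ = 1/√(1 - 0.554²) = 1.2012
v = 0.554 × 3×10⁸ = 1.662×10⁸ m/s
p = γmv = 1.2012 × 9.11×10⁻³¹ × 1.662×10⁸ = 1.819×10⁻²² kg·m/s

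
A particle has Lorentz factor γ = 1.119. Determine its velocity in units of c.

From γ = 1/√(1 - v²/c²):
1/γ² = 1/1.119² = 0.7986
v²/c² = 1 - 0.7986 = 0.2014
v/c = √(0.2014) = 0.4488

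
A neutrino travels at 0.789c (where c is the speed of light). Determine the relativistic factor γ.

v/c = 0.789, so (v/c)² = 0.622521
1 - (v/c)² = 0.377479
γ = 1/√(0.377479) = 1.628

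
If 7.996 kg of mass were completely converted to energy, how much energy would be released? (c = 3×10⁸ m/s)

Using E = mc²:
c² = (3×10⁸)² = 9×10¹⁶ m²/s²
E = 7.996 × 9×10¹⁶ = 7.196×10¹⁷ J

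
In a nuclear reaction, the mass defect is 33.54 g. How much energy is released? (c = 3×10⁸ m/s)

Convert mass defect: Δm = 33.54 g = 0.03354 kg
E = Δm·c² = 0.03354 × (3×10⁸)²
= 0.03354 × 9×10¹⁶ = 3.019×10¹⁵ J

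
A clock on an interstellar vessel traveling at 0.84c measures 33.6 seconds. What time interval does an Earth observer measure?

Proper time Δt₀ = 33.6 seconds
γ = 1/√(1 - 0.84²) = 1.84302
Δt = γΔt₀ = 1.84302 × 33.6 = 61.93 seconds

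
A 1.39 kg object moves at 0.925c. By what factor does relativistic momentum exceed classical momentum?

p_rel = γmv, p_class = mv
Ratio = γ = 1/√(1 - 0.925²) = 2.632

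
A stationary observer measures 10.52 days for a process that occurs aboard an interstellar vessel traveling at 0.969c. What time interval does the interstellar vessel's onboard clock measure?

Dilated time Δt = 10.52 days
γ = 1/√(1 - 0.969²) = 4.048
Δt₀ = Δt/γ = 10.52/4.048 = 2.599 days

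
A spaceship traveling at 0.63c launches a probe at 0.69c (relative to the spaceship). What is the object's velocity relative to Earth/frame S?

u = (u' + v)/(1 + u'v/c²)
Numerator: 0.69 + 0.63 = 1.32
Denominator: 1 + 0.4347 = 1.4347
u = 1.32/1.4347 = 0.9201c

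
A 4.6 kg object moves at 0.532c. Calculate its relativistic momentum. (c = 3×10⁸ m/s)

γ = 1/√(1 - 0.532²) = 1.181
v = 0.532 × 3×10⁸ = 1.596×10⁸ m/s
p = γmv = 1.181 × 4.6 × 1.596×10⁸ = 8.670×10⁸ kg·m/s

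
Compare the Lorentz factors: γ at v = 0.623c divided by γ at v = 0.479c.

γ₁ = 1/√(1 - 0.623²) = 1.278
γ₂ = 1/√(1 - 0.479²) = 1.139
γ₁/γ₂ = 1.278/1.139 = 1.122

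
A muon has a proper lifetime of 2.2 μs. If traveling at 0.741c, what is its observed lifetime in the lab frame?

Proper lifetime τ₀ = 2.2 μs
γ = 1/√(1 - 0.741²) = 1.489
τ = γτ₀ = 1.489 × 2.2 μs = 3.276 μs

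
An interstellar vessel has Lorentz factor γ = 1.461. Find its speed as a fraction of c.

From γ = 1/√(1 - v²/c²):
1/γ² = 1/1.461² = 0.4685
v²/c² = 1 - 0.4685 = 0.5315
v/c = √(0.5315) = 0.7290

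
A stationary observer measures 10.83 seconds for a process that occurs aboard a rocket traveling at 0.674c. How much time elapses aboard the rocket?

Dilated time Δt = 10.83 seconds
γ = 1/√(1 - 0.674²) = 1.3537
Δt₀ = Δt/γ = 10.83/1.3537 = 8.000 seconds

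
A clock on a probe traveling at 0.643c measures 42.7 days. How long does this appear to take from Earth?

Proper time Δt₀ = 42.7 days
γ = 1/√(1 - 0.643²) = 1.3057
Δt = γΔt₀ = 1.3057 × 42.7 = 55.75 days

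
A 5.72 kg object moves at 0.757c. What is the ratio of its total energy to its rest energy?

E = γmc², E₀ = mc²
E/E₀ = γ = 1/√(1 - 0.757²) = 1.530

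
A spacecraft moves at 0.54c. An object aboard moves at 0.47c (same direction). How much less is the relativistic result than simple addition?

Classical: u' + v = 0.47 + 0.54 = 1.01c
Relativistic: u = (0.47 + 0.54)/(1 + 0.2538) = 1.01/1.2538 = 0.8056c
Difference: 1.01 - 0.8056 = 0.2044c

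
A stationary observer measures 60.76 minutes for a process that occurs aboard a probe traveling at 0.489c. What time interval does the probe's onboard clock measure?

Dilated time Δt = 60.76 minutes
γ = 1/√(1 - 0.489²) = 1.1464
Δt₀ = Δt/γ = 60.76/1.1464 = 53.00 minutes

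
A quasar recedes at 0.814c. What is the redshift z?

β = 0.814
(1+β)/(1-β) = 1.814/0.186 = 9.753
√(9.753) = 3.123
z = 3.123 - 1 = 2.123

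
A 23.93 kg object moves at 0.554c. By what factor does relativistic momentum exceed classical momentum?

p_rel = γmv, p_class = mv
Ratio = γ = 1/√(1 - 0.554²) = 1.201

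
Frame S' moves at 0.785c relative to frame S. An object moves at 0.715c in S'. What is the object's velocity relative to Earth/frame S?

u = (u' + v)/(1 + u'v/c²)
Numerator: 0.715 + 0.785 = 1.5
Denominator: 1 + 0.561275 = 1.561275
u = 1.5/1.561275 = 0.9608c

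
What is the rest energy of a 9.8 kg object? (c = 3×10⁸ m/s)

c² = (3×10⁸)² = 9.000×10¹⁶ m²/s²
E₀ = mc² = 9.8 × 9.000×10¹⁶ = 8.820×10¹⁷ J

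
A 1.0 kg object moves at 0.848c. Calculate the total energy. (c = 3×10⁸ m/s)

γ = 1/√(1 - 0.848²) = 1.887
mc² = 1.0 × (3×10⁸)² = 9.000×10¹⁶ J
E = γmc² = 1.887 × 9.000×10¹⁶ = 1.698×10¹⁷ J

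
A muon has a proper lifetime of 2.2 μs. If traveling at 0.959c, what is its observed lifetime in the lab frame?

Proper lifetime τ₀ = 2.2 μs
γ = 1/√(1 - 0.959²) = 3.5285
τ = γτ₀ = 3.5285 × 2.2 μs = 7.763 μs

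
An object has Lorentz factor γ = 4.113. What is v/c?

From γ = 1/√(1 - v²/c²):
1/γ² = 1/4.113² = 0.05911
v²/c² = 1 - 0.05911 = 0.9409
v/c = √(0.9409) = 0.9700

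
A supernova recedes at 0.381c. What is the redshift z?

β = 0.381
(1+β)/(1-β) = 1.381/0.619 = 2.231
√(2.231) = 1.4937
z = 1.4937 - 1 = 0.4937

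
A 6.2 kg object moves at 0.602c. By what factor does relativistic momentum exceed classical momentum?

p_rel = γmv, p_class = mv
Ratio = γ = 1/√(1 - 0.602²) = 1.252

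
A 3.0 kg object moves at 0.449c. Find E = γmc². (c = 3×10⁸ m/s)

γ = 1/√(1 - 0.449²) = 1.1192
mc² = 3.0 × (3×10⁸)² = 2.700×10¹⁷ J
E = γmc² = 1.1192 × 2.700×10¹⁷ = 3.022×10¹⁷ J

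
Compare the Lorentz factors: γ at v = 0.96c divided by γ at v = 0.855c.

γ₁ = 1/√(1 - 0.96²) = 3.571
γ₂ = 1/√(1 - 0.855²) = 1.928
γ₁/γ₂ = 3.571/1.928 = 1.852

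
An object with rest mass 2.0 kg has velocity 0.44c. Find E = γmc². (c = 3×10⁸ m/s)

γ = 1/√(1 - 0.44²) = 1.1136
mc² = 2.0 × (3×10⁸)² = 1.800×10¹⁷ J
E = γmc² = 1.1136 × 1.800×10¹⁷ = 2.004×10¹⁷ J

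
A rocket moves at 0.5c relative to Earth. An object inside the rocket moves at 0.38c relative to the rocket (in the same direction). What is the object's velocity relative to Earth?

u = (u' + v)/(1 + u'v/c²)
Numerator: 0.38 + 0.5 = 0.88
Denominator: 1 + 0.19 = 1.19
u = 0.88/1.19 = 0.7395c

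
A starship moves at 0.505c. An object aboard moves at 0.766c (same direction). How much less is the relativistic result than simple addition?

Classical: u' + v = 0.766 + 0.505 = 1.271c
Relativistic: u = (0.766 + 0.505)/(1 + 0.38683) = 1.271/1.38683 = 0.9165c
Difference: 1.271 - 0.9165 = 0.3545c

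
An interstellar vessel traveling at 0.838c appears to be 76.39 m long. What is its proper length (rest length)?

Contracted length L = 76.39 m
γ = 1/√(1 - 0.838²) = 1.833
L₀ = γL = 1.833 × 76.39 = 140.0 m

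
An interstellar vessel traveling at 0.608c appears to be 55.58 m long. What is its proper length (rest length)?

Contracted length L = 55.58 m
γ = 1/√(1 - 0.608²) = 1.25955
L₀ = γL = 1.25955 × 55.58 = 70.01 m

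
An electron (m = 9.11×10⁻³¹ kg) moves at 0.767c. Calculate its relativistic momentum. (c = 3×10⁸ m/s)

γ = 1/√(1 - 0.767²) = 1.5585
v = 0.767 × 3×10⁸ = 2.301×10⁸ m/s
p = γmv = 1.5585 × 9.11×10⁻³¹ × 2.301×10⁸ = 3.267×10⁻²² kg·m/s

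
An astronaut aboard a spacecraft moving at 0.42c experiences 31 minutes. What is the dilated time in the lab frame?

Proper time Δt₀ = 31 minutes
γ = 1/√(1 - 0.42²) = 1.102
Δt = γΔt₀ = 1.102 × 31 = 34.16 minutes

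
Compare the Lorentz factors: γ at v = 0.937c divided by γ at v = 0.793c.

γ₁ = 1/√(1 - 0.937²) = 2.8626
γ₂ = 1/√(1 - 0.793²) = 1.6414
γ₁/γ₂ = 2.8626/1.6414 = 1.744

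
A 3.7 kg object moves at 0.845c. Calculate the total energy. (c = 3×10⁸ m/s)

γ = 1/√(1 - 0.845²) = 1.870
mc² = 3.7 × (3×10⁸)² = 3.330×10¹⁷ J
E = γmc² = 1.870 × 3.330×10¹⁷ = 6.227×10¹⁷ J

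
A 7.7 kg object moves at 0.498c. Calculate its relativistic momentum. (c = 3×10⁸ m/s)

γ = 1/√(1 - 0.498²) = 1.1532
v = 0.498 × 3×10⁸ = 1.494×10⁸ m/s
p = γmv = 1.1532 × 7.7 × 1.494×10⁸ = 1.327×10⁹ kg·m/s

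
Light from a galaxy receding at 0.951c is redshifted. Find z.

β = 0.951
(1+β)/(1-β) = 1.951/0.049 = 39.82
√(39.82) = 6.310
z = 6.310 - 1 = 5.310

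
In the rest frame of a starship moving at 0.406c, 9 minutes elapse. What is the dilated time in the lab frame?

Proper time Δt₀ = 9 minutes
γ = 1/√(1 - 0.406²) = 1.0942
Δt = γΔt₀ = 1.0942 × 9 = 9.848 minutes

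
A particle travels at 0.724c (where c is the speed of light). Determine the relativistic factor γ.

v/c = 0.724, so (v/c)² = 0.524176
1 - (v/c)² = 0.475824
γ = 1/√(0.475824) = 1.450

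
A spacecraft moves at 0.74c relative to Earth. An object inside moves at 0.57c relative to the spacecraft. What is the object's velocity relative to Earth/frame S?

u = (u' + v)/(1 + u'v/c²)
Numerator: 0.57 + 0.74 = 1.31
Denominator: 1 + 0.4218 = 1.4218
u = 1.31/1.4218 = 0.9214c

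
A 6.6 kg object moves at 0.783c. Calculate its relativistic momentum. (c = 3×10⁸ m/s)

γ = 1/√(1 - 0.783²) = 1.6077
v = 0.783 × 3×10⁸ = 2.349×10⁸ m/s
p = γmv = 1.6077 × 6.6 × 2.349×10⁸ = 2.492×10⁹ kg·m/s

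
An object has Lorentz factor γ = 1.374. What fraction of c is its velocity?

From γ = 1/√(1 - v²/c²):
1/γ² = 1/1.374² = 0.5297
v²/c² = 1 - 0.5297 = 0.4703
v/c = √(0.4703) = 0.6858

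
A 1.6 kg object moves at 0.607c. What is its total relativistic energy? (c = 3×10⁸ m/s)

γ = 1/√(1 - 0.607²) = 1.258
mc² = 1.6 × (3×10⁸)² = 1.440×10¹⁷ J
E = γmc² = 1.258 × 1.440×10¹⁷ = 1.812×10¹⁷ J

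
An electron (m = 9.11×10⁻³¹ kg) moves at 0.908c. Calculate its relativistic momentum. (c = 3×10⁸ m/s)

γ = 1/√(1 - 0.908²) = 2.387
v = 0.908 × 3×10⁸ = 2.724×10⁸ m/s
p = γmv = 2.387 × 9.11×10⁻³¹ × 2.724×10⁸ = 5.923×10⁻²² kg·m/s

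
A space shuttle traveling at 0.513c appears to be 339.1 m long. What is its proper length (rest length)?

Contracted length L = 339.1 m
γ = 1/√(1 - 0.513²) = 1.16497
L₀ = γL = 1.16497 × 339.1 = 395.0 m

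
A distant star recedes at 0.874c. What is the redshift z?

β = 0.874
(1+β)/(1-β) = 1.874/0.126 = 14.873
√(14.873) = 3.857
z = 3.857 - 1 = 2.857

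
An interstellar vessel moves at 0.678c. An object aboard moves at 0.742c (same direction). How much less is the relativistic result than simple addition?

Classical: u' + v = 0.742 + 0.678 = 1.42c
Relativistic: u = (0.742 + 0.678)/(1 + 0.503076) = 1.42/1.503076 = 0.9447c
Difference: 1.42 - 0.9447 = 0.4753c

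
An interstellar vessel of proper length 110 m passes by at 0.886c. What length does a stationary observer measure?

Proper length L₀ = 110 m
γ = 1/√(1 - 0.886²) = 2.1566
L = L₀/γ = 110/2.1566 = 51.01 m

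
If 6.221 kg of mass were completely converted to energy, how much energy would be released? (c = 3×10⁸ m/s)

Using E = mc²:
c² = (3×10⁸)² = 9×10¹⁶ m²/s²
E = 6.221 × 9×10¹⁶ = 5.599×10¹⁷ J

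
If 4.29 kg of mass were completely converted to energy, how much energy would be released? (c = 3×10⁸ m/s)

Using E = mc²:
c² = (3×10⁸)² = 9×10¹⁶ m²/s²
E = 4.29 × 9×10¹⁶ = 3.861×10¹⁷ J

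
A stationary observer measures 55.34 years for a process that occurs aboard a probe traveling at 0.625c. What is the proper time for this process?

Dilated time Δt = 55.34 years
γ = 1/√(1 - 0.625²) = 1.281
Δt₀ = Δt/γ = 55.34/1.281 = 43.20 years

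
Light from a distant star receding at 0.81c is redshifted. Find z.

β = 0.81
(1+β)/(1-β) = 1.81/0.19 = 9.526
√(9.526) = 3.086
z = 3.086 - 1 = 2.086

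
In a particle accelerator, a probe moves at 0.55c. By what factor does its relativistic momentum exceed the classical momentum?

p_rel = γmv, p_class = mv
Ratio = γ = 1/√(1 - 0.55²)
= 1/√(0.6975) = 1.197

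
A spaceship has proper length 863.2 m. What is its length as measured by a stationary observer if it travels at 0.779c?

Proper length L₀ = 863.2 m
γ = 1/√(1 - 0.779²) = 1.595
L = L₀/γ = 863.2/1.595 = 541.2 m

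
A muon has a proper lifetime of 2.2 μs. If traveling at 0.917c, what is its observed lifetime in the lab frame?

Proper lifetime τ₀ = 2.2 μs
γ = 1/√(1 - 0.917²) = 2.507
τ = γτ₀ = 2.507 × 2.2 μs = 5.515 μs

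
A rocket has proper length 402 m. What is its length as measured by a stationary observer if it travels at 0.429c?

Proper length L₀ = 402 m
γ = 1/√(1 - 0.429²) = 1.107
L = L₀/γ = 402/1.107 = 363.1 m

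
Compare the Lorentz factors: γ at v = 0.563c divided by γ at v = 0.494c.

γ₁ = 1/√(1 - 0.563²) = 1.210
γ₂ = 1/√(1 - 0.494²) = 1.150
γ₁/γ₂ = 1.210/1.150 = 1.052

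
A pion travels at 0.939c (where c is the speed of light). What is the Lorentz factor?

v/c = 0.939, so (v/c)² = 0.881721
1 - (v/c)² = 0.118279
γ = 1/√(0.118279) = 2.908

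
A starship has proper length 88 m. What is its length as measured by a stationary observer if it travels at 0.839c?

Proper length L₀ = 88 m
γ = 1/√(1 - 0.839²) = 1.838
L = L₀/γ = 88/1.838 = 47.88 m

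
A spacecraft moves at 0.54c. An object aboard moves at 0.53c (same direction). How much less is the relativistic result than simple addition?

Classical: u' + v = 0.53 + 0.54 = 1.07c
Relativistic: u = (0.53 + 0.54)/(1 + 0.2862) = 1.07/1.2862 = 0.8319c
Difference: 1.07 - 0.8319 = 0.2381c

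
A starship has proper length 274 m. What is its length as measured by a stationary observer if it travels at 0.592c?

Proper length L₀ = 274 m
γ = 1/√(1 - 0.592²) = 1.241
L = L₀/γ = 274/1.241 = 220.8 m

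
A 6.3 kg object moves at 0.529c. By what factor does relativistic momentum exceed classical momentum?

p_rel = γmv, p_class = mv
Ratio = γ = 1/√(1 - 0.529²) = 1.178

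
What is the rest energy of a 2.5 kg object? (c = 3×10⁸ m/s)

c² = (3×10⁸)² = 9.000×10¹⁶ m²/s²
E₀ = mc² = 2.5 × 9.000×10¹⁶ = 2.250×10¹⁷ J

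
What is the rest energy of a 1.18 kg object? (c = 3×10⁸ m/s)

c² = (3×10⁸)² = 9.000×10¹⁶ m²/s²
E₀ = mc² = 1.18 × 9.000×10¹⁶ = 1.062×10¹⁷ J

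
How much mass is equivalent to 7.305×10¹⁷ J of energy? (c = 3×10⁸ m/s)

From E = mc², we get m = E/c²
c² = (3×10⁸)² = 9×10¹⁶ m²/s²
m = 7.305×10¹⁷ / 9×10¹⁶ = 8.117 kg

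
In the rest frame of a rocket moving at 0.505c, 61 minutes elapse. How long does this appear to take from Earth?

Proper time Δt₀ = 61 minutes
γ = 1/√(1 - 0.505²) = 1.1586
Δt = γΔt₀ = 1.1586 × 61 = 70.67 minutes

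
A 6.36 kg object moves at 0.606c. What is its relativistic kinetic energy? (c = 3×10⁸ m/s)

γ = 1/√(1 - 0.606²) = 1.2571
γ - 1 = 0.2571
KE = (γ-1)mc² = 0.2571 × 6.36 × (3×10⁸)² = 1.472×10¹⁷ J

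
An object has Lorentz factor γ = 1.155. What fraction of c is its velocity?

From γ = 1/√(1 - v²/c²):
1/γ² = 1/1.155² = 0.7496
v²/c² = 1 - 0.7496 = 0.2504
v/c = √(0.2504) = 0.5004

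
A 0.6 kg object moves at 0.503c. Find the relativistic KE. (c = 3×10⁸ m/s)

γ = 1/√(1 - 0.503²) = 1.15702
γ - 1 = 0.15702
KE = (γ-1)mc² = 0.15702 × 0.6 × (3×10⁸)² = 8.479×10¹⁵ J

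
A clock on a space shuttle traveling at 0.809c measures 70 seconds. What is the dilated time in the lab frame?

Proper time Δt₀ = 70 seconds
γ = 1/√(1 - 0.809²) = 1.701
Δt = γΔt₀ = 1.701 × 70 = 119.1 seconds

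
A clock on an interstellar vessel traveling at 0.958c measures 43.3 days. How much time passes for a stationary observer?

Proper time Δt₀ = 43.3 days
γ = 1/√(1 - 0.958²) = 3.487
Δt = γΔt₀ = 3.487 × 43.3 = 151.0 days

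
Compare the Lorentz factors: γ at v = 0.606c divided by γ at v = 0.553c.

γ₁ = 1/√(1 - 0.606²) = 1.2571
γ₂ = 1/√(1 - 0.553²) = 1.2002
γ₁/γ₂ = 1.2571/1.2002 = 1.047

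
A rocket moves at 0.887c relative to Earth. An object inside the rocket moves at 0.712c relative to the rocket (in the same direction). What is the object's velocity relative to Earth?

u = (u' + v)/(1 + u'v/c²)
Numerator: 0.712 + 0.887 = 1.599
Denominator: 1 + 0.631544 = 1.631544
u = 1.599/1.631544 = 0.9801c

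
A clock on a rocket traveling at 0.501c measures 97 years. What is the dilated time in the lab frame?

Proper time Δt₀ = 97 years
γ = 1/√(1 - 0.501²) = 1.1555
Δt = γΔt₀ = 1.1555 × 97 = 112.1 years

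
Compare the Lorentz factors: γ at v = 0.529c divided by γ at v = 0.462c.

γ₁ = 1/√(1 - 0.529²) = 1.1784
γ₂ = 1/√(1 - 0.462²) = 1.1275
γ₁/γ₂ = 1.1784/1.1275 = 1.045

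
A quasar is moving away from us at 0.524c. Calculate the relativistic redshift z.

β = 0.524
(1+β)/(1-β) = 1.524/0.476 = 3.2017
√(3.2017) = 1.7893
z = 1.7893 - 1 = 0.7893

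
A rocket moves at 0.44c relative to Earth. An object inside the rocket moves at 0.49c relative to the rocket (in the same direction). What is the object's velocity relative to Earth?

u = (u' + v)/(1 + u'v/c²)
Numerator: 0.49 + 0.44 = 0.93
Denominator: 1 + 0.2156 = 1.2156
u = 0.93/1.2156 = 0.7651c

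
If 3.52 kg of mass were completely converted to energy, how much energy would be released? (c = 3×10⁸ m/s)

Using E = mc²:
c² = (3×10⁸)² = 9×10¹⁶ m²/s²
E = 3.52 × 9×10¹⁶ = 3.168×10¹⁷ J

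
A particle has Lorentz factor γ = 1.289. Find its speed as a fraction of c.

From γ = 1/√(1 - v²/c²):
1/γ² = 1/1.289² = 0.6019
v²/c² = 1 - 0.6019 = 0.3981
v/c = √(0.3981) = 0.6310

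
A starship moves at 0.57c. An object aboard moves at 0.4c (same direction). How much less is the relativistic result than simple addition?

Classical: u' + v = 0.4 + 0.57 = 0.97c
Relativistic: u = (0.4 + 0.57)/(1 + 0.228) = 0.97/1.228 = 0.7899c
Difference: 0.97 - 0.7899 = 0.1801c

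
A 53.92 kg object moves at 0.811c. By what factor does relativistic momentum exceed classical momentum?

p_rel = γmv, p_class = mv
Ratio = γ = 1/√(1 - 0.811²) = 1.709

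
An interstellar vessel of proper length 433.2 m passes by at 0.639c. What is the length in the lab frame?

Proper length L₀ = 433.2 m
γ = 1/√(1 - 0.639²) = 1.300
L = L₀/γ = 433.2/1.300 = 333.2 m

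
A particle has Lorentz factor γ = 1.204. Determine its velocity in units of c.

From γ = 1/√(1 - v²/c²):
1/γ² = 1/1.204² = 0.68984
v²/c² = 1 - 0.68984 = 0.31016
v/c = √(0.31016) = 0.5569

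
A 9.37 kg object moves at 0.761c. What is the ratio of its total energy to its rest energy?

E = γmc², E₀ = mc²
E/E₀ = γ = 1/√(1 - 0.761²) = 1.541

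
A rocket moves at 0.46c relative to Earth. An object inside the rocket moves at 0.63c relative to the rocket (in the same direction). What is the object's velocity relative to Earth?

u = (u' + v)/(1 + u'v/c²)
Numerator: 0.63 + 0.46 = 1.09
Denominator: 1 + 0.2898 = 1.2898
u = 1.09/1.2898 = 0.8451c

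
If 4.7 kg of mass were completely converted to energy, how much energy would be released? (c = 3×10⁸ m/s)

Using E = mc²:
c² = (3×10⁸)² = 9×10¹⁶ m²/s²
E = 4.7 × 9×10¹⁶ = 4.230×10¹⁷ J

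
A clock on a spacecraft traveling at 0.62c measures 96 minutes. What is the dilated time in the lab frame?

Proper time Δt₀ = 96 minutes
γ = 1/√(1 - 0.62²) = 1.275
Δt = γΔt₀ = 1.275 × 96 = 122.4 minutes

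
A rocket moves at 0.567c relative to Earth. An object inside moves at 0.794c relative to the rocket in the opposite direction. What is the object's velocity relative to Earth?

Object's velocity in rocket frame is u' = -0.794c
u = (u' + v)/(1 + u'v/c²) = (v - 0.794)/(1 - 0.794·v/c²)
Numerator: 0.567 - 0.794 = -0.227
Denominator: 1 - 0.450198 = 0.549802
u = -0.227/0.549802 = -0.4129c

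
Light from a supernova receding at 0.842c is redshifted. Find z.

β = 0.842
(1+β)/(1-β) = 1.842/0.158 = 11.658
√(11.658) = 3.414
z = 3.414 - 1 = 2.414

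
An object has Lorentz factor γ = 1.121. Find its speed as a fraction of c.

From γ = 1/√(1 - v²/c²):
1/γ² = 1/1.121² = 0.7958
v²/c² = 1 - 0.7958 = 0.2042
v/c = √(0.2042) = 0.4519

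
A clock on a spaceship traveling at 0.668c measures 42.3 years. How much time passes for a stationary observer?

Proper time Δt₀ = 42.3 years
γ = 1/√(1 - 0.668²) = 1.3438
Δt = γΔt₀ = 1.3438 × 42.3 = 56.84 years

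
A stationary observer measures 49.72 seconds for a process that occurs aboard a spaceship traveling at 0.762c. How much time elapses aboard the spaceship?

Dilated time Δt = 49.72 seconds
γ = 1/√(1 - 0.762²) = 1.544
Δt₀ = Δt/γ = 49.72/1.544 = 32.20 seconds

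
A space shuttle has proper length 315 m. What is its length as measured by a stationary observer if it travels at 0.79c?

Proper length L₀ = 315 m
γ = 1/√(1 - 0.79²) = 1.631
L = L₀/γ = 315/1.631 = 193.1 m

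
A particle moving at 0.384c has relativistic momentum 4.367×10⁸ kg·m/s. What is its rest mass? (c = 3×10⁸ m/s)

γ = 1/√(1 - 0.384²) = 1.083
v = 0.384 × 3×10⁸ = 1.152×10⁸ m/s
m = p/(γv) = 4.367×10⁸/(1.083 × 1.152×10⁸) = 3.500 kg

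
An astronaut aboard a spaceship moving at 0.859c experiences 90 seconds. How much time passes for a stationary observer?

Proper time Δt₀ = 90 seconds
γ = 1/√(1 - 0.859²) = 1.953
Δt = γΔt₀ = 1.953 × 90 = 175.8 seconds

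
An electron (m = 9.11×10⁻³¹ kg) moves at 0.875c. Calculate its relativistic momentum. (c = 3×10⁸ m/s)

γ = 1/√(1 - 0.875²) = 2.0656
v = 0.875 × 3×10⁸ = 2.625×10⁸ m/s
p = γmv = 2.0656 × 9.11×10⁻³¹ × 2.625×10⁸ = 4.940×10⁻²² kg·m/s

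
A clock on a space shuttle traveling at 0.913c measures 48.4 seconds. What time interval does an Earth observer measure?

Proper time Δt₀ = 48.4 seconds
γ = 1/√(1 - 0.913²) = 2.451
Δt = γΔt₀ = 2.451 × 48.4 = 118.6 seconds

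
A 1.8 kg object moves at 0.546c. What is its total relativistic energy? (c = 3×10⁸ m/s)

γ = 1/√(1 - 0.546²) = 1.194
mc² = 1.8 × (3×10⁸)² = 1.620×10¹⁷ J
E = γmc² = 1.194 × 1.620×10¹⁷ = 1.934×10¹⁷ J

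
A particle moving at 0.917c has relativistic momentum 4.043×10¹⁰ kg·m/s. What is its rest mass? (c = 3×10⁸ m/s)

γ = 1/√(1 - 0.917²) = 2.507
v = 0.917 × 3×10⁸ = 2.751×10⁸ m/s
m = p/(γv) = 4.043×10¹⁰/(2.507 × 2.751×10⁸) = 58.62 kg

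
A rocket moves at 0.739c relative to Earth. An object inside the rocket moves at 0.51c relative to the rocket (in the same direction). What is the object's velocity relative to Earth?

u = (u' + v)/(1 + u'v/c²)
Numerator: 0.51 + 0.739 = 1.249
Denominator: 1 + 0.37689 = 1.37689
u = 1.249/1.37689 = 0.9071c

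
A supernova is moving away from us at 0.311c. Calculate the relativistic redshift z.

β = 0.311
(1+β)/(1-β) = 1.311/0.689 = 1.9028
√(1.9028) = 1.3794
z = 1.3794 - 1 = 0.3794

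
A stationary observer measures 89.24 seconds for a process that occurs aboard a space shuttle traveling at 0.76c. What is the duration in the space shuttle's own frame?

Dilated time Δt = 89.24 seconds
γ = 1/√(1 - 0.76²) = 1.5386
Δt₀ = Δt/γ = 89.24/1.5386 = 58.00 seconds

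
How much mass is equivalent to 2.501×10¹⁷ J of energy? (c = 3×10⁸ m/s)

From E = mc², we get m = E/c²
c² = (3×10⁸)² = 9×10¹⁶ m²/s²
m = 2.501×10¹⁷ / 9×10¹⁶ = 2.779 kg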